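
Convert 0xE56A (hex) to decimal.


Positional values:
Position 0: A × 16^0 = 10 × 1 = 10
Position 1: 6 × 16^1 = 6 × 16 = 96
Position 2: 5 × 16^2 = 5 × 256 = 1280
Position 3: E × 16^3 = 14 × 4096 = 57344
Sum = 10 + 96 + 1280 + 57344
= 58730


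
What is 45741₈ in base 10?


Positional values:
Position 0: 1 × 8^0 = 1
Position 1: 4 × 8^1 = 32
Position 2: 7 × 8^2 = 448
Position 3: 5 × 8^3 = 2560
Position 4: 4 × 8^4 = 16384
Sum = 1 + 32 + 448 + 2560 + 16384
= 19425


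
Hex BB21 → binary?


Each hex digit → 4 binary bits:
  B = 1011
  B = 1011
  2 = 0010
  1 = 0001
Concatenate: 1011 1011 0010 0001
= 1011101100100001


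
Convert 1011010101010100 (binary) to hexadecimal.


Group into 4-bit nibbles: 1011010101010100
  1011 = B
  0101 = 5
  0101 = 5
  0100 = 4
= 0xB554


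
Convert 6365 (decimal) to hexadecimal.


Divide by 16 repeatedly:
6365 ÷ 16 = 397 remainder 13 (D)
397 ÷ 16 = 24 remainder 13 (D)
24 ÷ 16 = 1 remainder 8 (8)
1 ÷ 16 = 0 remainder 1 (1)
Reading remainders bottom-up:
= 0x18DD


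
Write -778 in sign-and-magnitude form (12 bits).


Sign bit: 1 (negative)
Magnitude: 778 = 01100001010
= 101100001010


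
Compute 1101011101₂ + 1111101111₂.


Align and add column by column (LSB to MSB, carry propagating):
  01101011101
+ 01111101111
  -----------
  col 0: 1 + 1 + 0 (carry in) = 2 → bit 0, carry out 1
  col 1: 0 + 1 + 1 (carry in) = 2 → bit 0, carry out 1
  col 2: 1 + 1 + 1 (carry in) = 3 → bit 1, carry out 1
  col 3: 1 + 1 + 1 (carry in) = 3 → bit 1, carry out 1
  col 4: 1 + 0 + 1 (carry in) = 2 → bit 0, carry out 1
  col 5: 0 + 1 + 1 (carry in) = 2 → bit 0, carry out 1
  col 6: 1 + 1 + 1 (carry in) = 3 → bit 1, carry out 1
  col 7: 0 + 1 + 1 (carry in) = 2 → bit 0, carry out 1
  col 8: 1 + 1 + 1 (carry in) = 3 → bit 1, carry out 1
  col 9: 1 + 1 + 1 (carry in) = 3 → bit 1, carry out 1
  col 10: 0 + 0 + 1 (carry in) = 1 → bit 1, carry out 0
Reading bits MSB→LSB: 11101001100
Strip leading zeros: 11101001100
= 11101001100


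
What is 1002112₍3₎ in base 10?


Positional values (base 3):
  2 × 3^0 = 2 × 1 = 2
  1 × 3^1 = 1 × 3 = 3
  1 × 3^2 = 1 × 9 = 9
  2 × 3^3 = 2 × 27 = 54
  0 × 3^4 = 0 × 81 = 0
  0 × 3^5 = 0 × 243 = 0
  1 × 3^6 = 1 × 729 = 729
Sum = 2 + 3 + 9 + 54 + 0 + 0 + 729
= 797


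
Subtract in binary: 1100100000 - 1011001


Align and subtract column by column (LSB to MSB, borrowing when needed):
  1100100000
- 0001011001
  ----------
  col 0: (0 - 0 borrow-in) - 1 → borrow from next column: (0+2) - 1 = 1, borrow out 1
  col 1: (0 - 1 borrow-in) - 0 → borrow from next column: (-1+2) - 0 = 1, borrow out 1
  col 2: (0 - 1 borrow-in) - 0 → borrow from next column: (-1+2) - 0 = 1, borrow out 1
  col 3: (0 - 1 borrow-in) - 1 → borrow from next column: (-1+2) - 1 = 0, borrow out 1
  col 4: (0 - 1 borrow-in) - 1 → borrow from next column: (-1+2) - 1 = 0, borrow out 1
  col 5: (1 - 1 borrow-in) - 0 → 0 - 0 = 0, borrow out 0
  col 6: (0 - 0 borrow-in) - 1 → borrow from next column: (0+2) - 1 = 1, borrow out 1
  col 7: (0 - 1 borrow-in) - 0 → borrow from next column: (-1+2) - 0 = 1, borrow out 1
  col 8: (1 - 1 borrow-in) - 0 → 0 - 0 = 0, borrow out 0
  col 9: (1 - 0 borrow-in) - 0 → 1 - 0 = 1, borrow out 0
Reading bits MSB→LSB: 1011000111
Strip leading zeros: 1011000111
= 1011000111


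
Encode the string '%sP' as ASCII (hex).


String: '%sP'  (3 characters)
Per-character ASCII lookup:
  '%': special character: '%' = 37 → 0x25
  's': lowercase starts at 97: 's' = 97 + 18 = 115 → 0x73
  'P': uppercase starts at 65: 'P' = 65 + 15 = 80 → 0x50
= 0x25 0x73 0x50


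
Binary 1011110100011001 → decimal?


Positional values:
Bit 0: 1 × 2^0 = 1
Bit 3: 1 × 2^3 = 8
Bit 4: 1 × 2^4 = 16
Bit 8: 1 × 2^8 = 256
Bit 10: 1 × 2^10 = 1024
Bit 11: 1 × 2^11 = 2048
Bit 12: 1 × 2^12 = 4096
Bit 13: 1 × 2^13 = 8192
Bit 15: 1 × 2^15 = 32768
Sum = 1 + 8 + 16 + 256 + 1024 + 2048 + 4096 + 8192 + 32768
= 48409


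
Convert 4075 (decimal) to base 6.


Divide by 6 repeatedly:
4075 ÷ 6 = 679 remainder 1
679 ÷ 6 = 113 remainder 1
113 ÷ 6 = 18 remainder 5
18 ÷ 6 = 3 remainder 0
3 ÷ 6 = 0 remainder 3
Reading remainders bottom-up:
= 30511


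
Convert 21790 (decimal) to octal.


Divide by 8 repeatedly:
21790 ÷ 8 = 2723 remainder 6
2723 ÷ 8 = 340 remainder 3
340 ÷ 8 = 42 remainder 4
42 ÷ 8 = 5 remainder 2
5 ÷ 8 = 0 remainder 5
Reading remainders bottom-up:
= 0o52436


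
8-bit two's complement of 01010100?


Original: 01010100
Step 1 - Invert all bits: 10101011
Step 2 - Add 1: 10101011 + 1
= 10101100 (represents -84)


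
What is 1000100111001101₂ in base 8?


Group into 3-bit groups: 001000100111001101
  001 = 1
  000 = 0
  100 = 4
  111 = 7
  001 = 1
  101 = 5
= 0o104715


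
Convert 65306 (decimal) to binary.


Divide by 2 repeatedly:
65306 ÷ 2 = 32653 remainder 0
32653 ÷ 2 = 16326 remainder 1
16326 ÷ 2 = 8163 remainder 0
8163 ÷ 2 = 4081 remainder 1
4081 ÷ 2 = 2040 remainder 1
2040 ÷ 2 = 1020 remainder 0
1020 ÷ 2 = 510 remainder 0
510 ÷ 2 = 255 remainder 0
255 ÷ 2 = 127 remainder 1
127 ÷ 2 = 63 remainder 1
63 ÷ 2 = 31 remainder 1
31 ÷ 2 = 15 remainder 1
15 ÷ 2 = 7 remainder 1
7 ÷ 2 = 3 remainder 1
3 ÷ 2 = 1 remainder 1
1 ÷ 2 = 0 remainder 1
Reading remainders bottom-up:
= 1111111100011010


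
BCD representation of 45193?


Each digit → 4-bit binary:
  4 → 0100
  5 → 0101
  1 → 0001
  9 → 1001
  3 → 0011
= 0100 0101 0001 1001 0011


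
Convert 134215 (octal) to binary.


Each octal digit → 3 binary bits:
  1 = 001
  3 = 011
  4 = 100
  2 = 010
  1 = 001
  5 = 101
Concatenate: 001 011 100 010 001 101
= 001011100010001101


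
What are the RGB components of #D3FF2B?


Hex: #D3FF2B
R = D3₁₆ = 211
G = FF₁₆ = 255
B = 2B₁₆ = 43
= RGB(211, 255, 43)


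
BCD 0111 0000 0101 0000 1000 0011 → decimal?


Each 4-bit group → digit:
  0111 → 7
  0000 → 0
  0101 → 5
  0000 → 0
  1000 → 8
  0011 → 3
= 705083


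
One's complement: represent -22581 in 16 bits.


Original: 0101100000110101
Invert all bits:
  bit 0: 0 → 1
  bit 1: 1 → 0
  bit 2: 0 → 1
  bit 3: 1 → 0
  bit 4: 1 → 0
  bit 5: 0 → 1
  bit 6: 0 → 1
  bit 7: 0 → 1
  bit 8: 0 → 1
  bit 9: 0 → 1
  bit 10: 1 → 0
  bit 11: 1 → 0
  bit 12: 0 → 1
  bit 13: 1 → 0
  bit 14: 0 → 1
  bit 15: 1 → 0
= 1010011111001010


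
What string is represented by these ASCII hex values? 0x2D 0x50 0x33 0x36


Codes (hex): 0x2D 0x50 0x33 0x36
Per-code ASCII lookup:
  0x2D = 45  (special character) → '-'
  0x50 = 80  (range 65-90: uppercase, 80 - 65 = 15) → 'P'
  0x33 = 51  (range 48-57: digits, 51 - 48 = 3) → '3'
  0x36 = 54  (range 48-57: digits, 54 - 48 = 6) → '6'
= '-P36'


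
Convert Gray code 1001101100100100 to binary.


Gray code: 1001101100100100
MSB stays the same: 1
Each subsequent bit = prev_binary XOR current_gray:
  B[1] = 1 XOR 0 = 1
  B[2] = 1 XOR 0 = 1
  B[3] = 1 XOR 1 = 0
  B[4] = 0 XOR 1 = 1
  B[5] = 1 XOR 0 = 1
  B[6] = 1 XOR 1 = 0
  B[7] = 0 XOR 1 = 1
  B[8] = 1 XOR 0 = 1
  B[9] = 1 XOR 0 = 1
  B[10] = 1 XOR 1 = 0
  B[11] = 0 XOR 0 = 0
  B[12] = 0 XOR 0 = 0
  B[13] = 0 XOR 1 = 1
  B[14] = 1 XOR 0 = 1
  B[15] = 1 XOR 0 = 1
= 1110110111000111 (60871 decimal)


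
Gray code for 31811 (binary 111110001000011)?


Binary: 111110001000011
Gray code: G = B XOR (B >> 1)
B >> 1 = 011111000100001
111110001000011 XOR 011111000100001:
  1 XOR 0 = 1
  1 XOR 1 = 0
  1 XOR 1 = 0
  1 XOR 1 = 0
  1 XOR 1 = 0
  0 XOR 1 = 1
  0 XOR 0 = 0
  0 XOR 0 = 0
  1 XOR 0 = 1
  0 XOR 1 = 1
  0 XOR 0 = 0
  0 XOR 0 = 0
  0 XOR 0 = 0
  1 XOR 0 = 1
  1 XOR 1 = 0
= 100001001100010


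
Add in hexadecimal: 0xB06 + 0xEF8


Align and add column by column (LSB to MSB, each column mod 16 with carry):
  0B06
+ 0EF8
  ----
  col 0: 6(6) + 8(8) + 0 (carry in) = 14 → E(14), carry out 0
  col 1: 0(0) + F(15) + 0 (carry in) = 15 → F(15), carry out 0
  col 2: B(11) + E(14) + 0 (carry in) = 25 → 9(9), carry out 1
  col 3: 0(0) + 0(0) + 1 (carry in) = 1 → 1(1), carry out 0
Reading digits MSB→LSB: 19FE
Strip leading zeros: 19FE
= 0x19FE


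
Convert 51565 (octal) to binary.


Each octal digit → 3 binary bits:
  5 = 101
  1 = 001
  5 = 101
  6 = 110
  5 = 101
Concatenate: 101 001 101 110 101
= 101001101110101


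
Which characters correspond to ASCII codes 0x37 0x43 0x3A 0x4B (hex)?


Codes (hex): 0x37 0x43 0x3A 0x4B
Per-code ASCII lookup:
  0x37 = 55  (range 48-57: digits, 55 - 48 = 7) → '7'
  0x43 = 67  (range 65-90: uppercase, 67 - 65 = 2) → 'C'
  0x3A = 58  (special character) → ':'
  0x4B = 75  (range 65-90: uppercase, 75 - 65 = 10) → 'K'
= '7C:K'


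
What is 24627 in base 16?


Divide by 16 repeatedly:
24627 ÷ 16 = 1539 remainder 3 (3)
1539 ÷ 16 = 96 remainder 3 (3)
96 ÷ 16 = 6 remainder 0 (0)
6 ÷ 16 = 0 remainder 6 (6)
Reading remainders bottom-up:
= 0x6033


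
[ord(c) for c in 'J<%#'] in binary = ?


String: 'J<%#'  (4 characters)
Per-character ASCII lookup:
  'J': uppercase starts at 65: 'J' = 65 + 9 = 74 → 1001010
  '<': special character: '<' = 60 → 111100
  '%': special character: '%' = 37 → 100101
  '#': special character: '#' = 35 → 100011
= 1001010 111100 100101 100011


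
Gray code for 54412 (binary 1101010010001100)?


Binary: 1101010010001100
Gray code: G = B XOR (B >> 1)
B >> 1 = 0110101001000110
1101010010001100 XOR 0110101001000110:
  1 XOR 0 = 1
  1 XOR 1 = 0
  0 XOR 1 = 1
  1 XOR 0 = 1
  0 XOR 1 = 1
  1 XOR 0 = 1
  0 XOR 1 = 1
  0 XOR 0 = 0
  1 XOR 0 = 1
  0 XOR 1 = 1
  0 XOR 0 = 0
  0 XOR 0 = 0
  1 XOR 0 = 1
  1 XOR 1 = 0
  0 XOR 1 = 1
  0 XOR 0 = 0
= 1011111011001010


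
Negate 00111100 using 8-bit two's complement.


Original: 00111100
Step 1 - Invert all bits: 11000011
Step 2 - Add 1: 11000011 + 1
= 11000100 (represents -60)


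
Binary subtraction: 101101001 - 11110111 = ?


Align and subtract column by column (LSB to MSB, borrowing when needed):
  101101001
- 011110111
  ---------
  col 0: (1 - 0 borrow-in) - 1 → 1 - 1 = 0, borrow out 0
  col 1: (0 - 0 borrow-in) - 1 → borrow from next column: (0+2) - 1 = 1, borrow out 1
  col 2: (0 - 1 borrow-in) - 1 → borrow from next column: (-1+2) - 1 = 0, borrow out 1
  col 3: (1 - 1 borrow-in) - 0 → 0 - 0 = 0, borrow out 0
  col 4: (0 - 0 borrow-in) - 1 → borrow from next column: (0+2) - 1 = 1, borrow out 1
  col 5: (1 - 1 borrow-in) - 1 → borrow from next column: (0+2) - 1 = 1, borrow out 1
  col 6: (1 - 1 borrow-in) - 1 → borrow from next column: (0+2) - 1 = 1, borrow out 1
  col 7: (0 - 1 borrow-in) - 1 → borrow from next column: (-1+2) - 1 = 0, borrow out 1
  col 8: (1 - 1 borrow-in) - 0 → 0 - 0 = 0, borrow out 0
Reading bits MSB→LSB: 001110010
Strip leading zeros: 1110010
= 1110010


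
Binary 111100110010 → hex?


Group into 4-bit nibbles: 111100110010
  1111 = F
  0011 = 3
  0010 = 2
= 0xF32


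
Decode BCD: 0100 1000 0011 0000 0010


Each 4-bit group → digit:
  0100 → 4
  1000 → 8
  0011 → 3
  0000 → 0
  0010 → 2
= 48302


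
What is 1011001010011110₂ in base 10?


Positional values:
Bit 1: 1 × 2^1 = 2
Bit 2: 1 × 2^2 = 4
Bit 3: 1 × 2^3 = 8
Bit 4: 1 × 2^4 = 16
Bit 7: 1 × 2^7 = 128
Bit 9: 1 × 2^9 = 512
Bit 12: 1 × 2^12 = 4096
Bit 13: 1 × 2^13 = 8192
Bit 15: 1 × 2^15 = 32768
Sum = 2 + 4 + 8 + 16 + 128 + 512 + 4096 + 8192 + 32768
= 45726


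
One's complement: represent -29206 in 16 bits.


Original: 0111001000010110
Invert all bits:
  bit 0: 0 → 1
  bit 1: 1 → 0
  bit 2: 1 → 0
  bit 3: 1 → 0
  bit 4: 0 → 1
  bit 5: 0 → 1
  bit 6: 1 → 0
  bit 7: 0 → 1
  bit 8: 0 → 1
  bit 9: 0 → 1
  bit 10: 0 → 1
  bit 11: 1 → 0
  bit 12: 0 → 1
  bit 13: 1 → 0
  bit 14: 1 → 0
  bit 15: 0 → 1
= 1000110111101001


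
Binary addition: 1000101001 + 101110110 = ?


Align and add column by column (LSB to MSB, carry propagating):
  01000101001
+ 00101110110
  -----------
  col 0: 1 + 0 + 0 (carry in) = 1 → bit 1, carry out 0
  col 1: 0 + 1 + 0 (carry in) = 1 → bit 1, carry out 0
  col 2: 0 + 1 + 0 (carry in) = 1 → bit 1, carry out 0
  col 3: 1 + 0 + 0 (carry in) = 1 → bit 1, carry out 0
  col 4: 0 + 1 + 0 (carry in) = 1 → bit 1, carry out 0
  col 5: 1 + 1 + 0 (carry in) = 2 → bit 0, carry out 1
  col 6: 0 + 1 + 1 (carry in) = 2 → bit 0, carry out 1
  col 7: 0 + 0 + 1 (carry in) = 1 → bit 1, carry out 0
  col 8: 0 + 1 + 0 (carry in) = 1 → bit 1, carry out 0
  col 9: 1 + 0 + 0 (carry in) = 1 → bit 1, carry out 0
  col 10: 0 + 0 + 0 (carry in) = 0 → bit 0, carry out 0
Reading bits MSB→LSB: 01110011111
Strip leading zeros: 1110011111
= 1110011111


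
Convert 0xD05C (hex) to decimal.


Positional values:
Position 0: C × 16^0 = 12 × 1 = 12
Position 1: 5 × 16^1 = 5 × 16 = 80
Position 2: 0 × 16^2 = 0 × 256 = 0
Position 3: D × 16^3 = 13 × 4096 = 53248
Sum = 12 + 80 + 0 + 53248
= 53340


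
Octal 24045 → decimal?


Positional values:
Position 0: 5 × 8^0 = 5
Position 1: 4 × 8^1 = 32
Position 2: 0 × 8^2 = 0
Position 3: 4 × 8^3 = 2048
Position 4: 2 × 8^4 = 8192
Sum = 5 + 32 + 0 + 2048 + 8192
= 10277


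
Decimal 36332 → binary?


Divide by 2 repeatedly:
36332 ÷ 2 = 18166 remainder 0
18166 ÷ 2 = 9083 remainder 0
9083 ÷ 2 = 4541 remainder 1
4541 ÷ 2 = 2270 remainder 1
2270 ÷ 2 = 1135 remainder 0
1135 ÷ 2 = 567 remainder 1
567 ÷ 2 = 283 remainder 1
283 ÷ 2 = 141 remainder 1
141 ÷ 2 = 70 remainder 1
70 ÷ 2 = 35 remainder 0
35 ÷ 2 = 17 remainder 1
17 ÷ 2 = 8 remainder 1
8 ÷ 2 = 4 remainder 0
4 ÷ 2 = 2 remainder 0
2 ÷ 2 = 1 remainder 0
1 ÷ 2 = 0 remainder 1
Reading remainders bottom-up:
= 1000110111101100


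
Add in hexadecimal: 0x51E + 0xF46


Align and add column by column (LSB to MSB, each column mod 16 with carry):
  051E
+ 0F46
  ----
  col 0: E(14) + 6(6) + 0 (carry in) = 20 → 4(4), carry out 1
  col 1: 1(1) + 4(4) + 1 (carry in) = 6 → 6(6), carry out 0
  col 2: 5(5) + F(15) + 0 (carry in) = 20 → 4(4), carry out 1
  col 3: 0(0) + 0(0) + 1 (carry in) = 1 → 1(1), carry out 0
Reading digits MSB→LSB: 1464
Strip leading zeros: 1464
= 0x1464


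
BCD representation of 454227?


Each digit → 4-bit binary:
  4 → 0100
  5 → 0101
  4 → 0100
  2 → 0010
  2 → 0010
  7 → 0111
= 0100 0101 0100 0010 0010 0111


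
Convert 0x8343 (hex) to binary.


Each hex digit → 4 binary bits:
  8 = 1000
  3 = 0011
  4 = 0100
  3 = 0011
Concatenate: 1000 0011 0100 0011
= 1000001101000011


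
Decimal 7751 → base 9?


Divide by 9 repeatedly:
7751 ÷ 9 = 861 remainder 2
861 ÷ 9 = 95 remainder 6
95 ÷ 9 = 10 remainder 5
10 ÷ 9 = 1 remainder 1
1 ÷ 9 = 0 remainder 1
Reading remainders bottom-up:
= 11562


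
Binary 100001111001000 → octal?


Group into 3-bit groups: 100001111001000
  100 = 4
  001 = 1
  111 = 7
  001 = 1
  000 = 0
= 0o41710


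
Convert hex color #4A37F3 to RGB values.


Hex: #4A37F3
R = 4A₁₆ = 74
G = 37₁₆ = 55
B = F3₁₆ = 243
= RGB(74, 55, 243)


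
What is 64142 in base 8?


Divide by 8 repeatedly:
64142 ÷ 8 = 8017 remainder 6
8017 ÷ 8 = 1002 remainder 1
1002 ÷ 8 = 125 remainder 2
125 ÷ 8 = 15 remainder 5
15 ÷ 8 = 1 remainder 7
1 ÷ 8 = 0 remainder 1
Reading remainders bottom-up:
= 0o175216


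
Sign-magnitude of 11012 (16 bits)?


Sign bit: 0 (positive)
Magnitude: 11012 = 010101100000100
= 0010101100000100


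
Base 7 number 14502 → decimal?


Positional values (base 7):
  2 × 7^0 = 2 × 1 = 2
  0 × 7^1 = 0 × 7 = 0
  5 × 7^2 = 5 × 49 = 245
  4 × 7^3 = 4 × 343 = 1372
  1 × 7^4 = 1 × 2401 = 2401
Sum = 2 + 0 + 245 + 1372 + 2401
= 4020


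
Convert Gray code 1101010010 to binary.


Gray code: 1101010010
MSB stays the same: 1
Each subsequent bit = prev_binary XOR current_gray:
  B[1] = 1 XOR 1 = 0
  B[2] = 0 XOR 0 = 0
  B[3] = 0 XOR 1 = 1
  B[4] = 1 XOR 0 = 1
  B[5] = 1 XOR 1 = 0
  B[6] = 0 XOR 0 = 0
  B[7] = 0 XOR 0 = 0
  B[8] = 0 XOR 1 = 1
  B[9] = 1 XOR 0 = 1
= 1001100011 (611 decimal)


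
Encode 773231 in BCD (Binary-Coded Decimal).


Each digit → 4-bit binary:
  7 → 0111
  7 → 0111
  3 → 0011
  2 → 0010
  3 → 0011
  1 → 0001
= 0111 0111 0011 0010 0011 0001


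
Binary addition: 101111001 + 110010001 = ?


Align and add column by column (LSB to MSB, carry propagating):
  0101111001
+ 0110010001
  ----------
  col 0: 1 + 1 + 0 (carry in) = 2 → bit 0, carry out 1
  col 1: 0 + 0 + 1 (carry in) = 1 → bit 1, carry out 0
  col 2: 0 + 0 + 0 (carry in) = 0 → bit 0, carry out 0
  col 3: 1 + 0 + 0 (carry in) = 1 → bit 1, carry out 0
  col 4: 1 + 1 + 0 (carry in) = 2 → bit 0, carry out 1
  col 5: 1 + 0 + 1 (carry in) = 2 → bit 0, carry out 1
  col 6: 1 + 0 + 1 (carry in) = 2 → bit 0, carry out 1
  col 7: 0 + 1 + 1 (carry in) = 2 → bit 0, carry out 1
  col 8: 1 + 1 + 1 (carry in) = 3 → bit 1, carry out 1
  col 9: 0 + 0 + 1 (carry in) = 1 → bit 1, carry out 0
Reading bits MSB→LSB: 1100001010
Strip leading zeros: 1100001010
= 1100001010


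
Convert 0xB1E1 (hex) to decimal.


Positional values:
Position 0: 1 × 16^0 = 1 × 1 = 1
Position 1: E × 16^1 = 14 × 16 = 224
Position 2: 1 × 16^2 = 1 × 256 = 256
Position 3: B × 16^3 = 11 × 4096 = 45056
Sum = 1 + 224 + 256 + 45056
= 45537


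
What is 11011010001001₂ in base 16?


Group into 4-bit nibbles: 0011011010001001
  0011 = 3
  0110 = 6
  1000 = 8
  1001 = 9
= 0x3689


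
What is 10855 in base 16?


Divide by 16 repeatedly:
10855 ÷ 16 = 678 remainder 7 (7)
678 ÷ 16 = 42 remainder 6 (6)
42 ÷ 16 = 2 remainder 10 (A)
2 ÷ 16 = 0 remainder 2 (2)
Reading remainders bottom-up:
= 0x2A67


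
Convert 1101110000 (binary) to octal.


Group into 3-bit groups: 001101110000
  001 = 1
  101 = 5
  110 = 6
  000 = 0
= 0o1560


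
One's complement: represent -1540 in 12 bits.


Original: 011000000100
Invert all bits:
  bit 0: 0 → 1
  bit 1: 1 → 0
  bit 2: 1 → 0
  bit 3: 0 → 1
  bit 4: 0 → 1
  bit 5: 0 → 1
  bit 6: 0 → 1
  bit 7: 0 → 1
  bit 8: 0 → 1
  bit 9: 1 → 0
  bit 10: 0 → 1
  bit 11: 0 → 1
= 100111111011


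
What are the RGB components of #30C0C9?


Hex: #30C0C9
R = 30₁₆ = 48
G = C0₁₆ = 192
B = C9₁₆ = 201
= RGB(48, 192, 201)


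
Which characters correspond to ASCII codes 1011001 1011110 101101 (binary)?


Codes (binary): 1011001 1011110 101101
Per-code ASCII lookup:
  1011001 = 89  (range 65-90: uppercase, 89 - 65 = 24) → 'Y'
  1011110 = 94  (special character) → '^'
  101101 = 45  (special character) → '-'
= 'Y^-'


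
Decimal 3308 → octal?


Divide by 8 repeatedly:
3308 ÷ 8 = 413 remainder 4
413 ÷ 8 = 51 remainder 5
51 ÷ 8 = 6 remainder 3
6 ÷ 8 = 0 remainder 6
Reading remainders bottom-up:
= 0o6354


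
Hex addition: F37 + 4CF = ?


Align and add column by column (LSB to MSB, each column mod 16 with carry):
  0F37
+ 04CF
  ----
  col 0: 7(7) + F(15) + 0 (carry in) = 22 → 6(6), carry out 1
  col 1: 3(3) + C(12) + 1 (carry in) = 16 → 0(0), carry out 1
  col 2: F(15) + 4(4) + 1 (carry in) = 20 → 4(4), carry out 1
  col 3: 0(0) + 0(0) + 1 (carry in) = 1 → 1(1), carry out 0
Reading digits MSB→LSB: 1406
Strip leading zeros: 1406
= 0x1406


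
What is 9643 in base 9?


Divide by 9 repeatedly:
9643 ÷ 9 = 1071 remainder 4
1071 ÷ 9 = 119 remainder 0
119 ÷ 9 = 13 remainder 2
13 ÷ 9 = 1 remainder 4
1 ÷ 9 = 0 remainder 1
Reading remainders bottom-up:
= 14204


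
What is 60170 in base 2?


Divide by 2 repeatedly:
60170 ÷ 2 = 30085 remainder 0
30085 ÷ 2 = 15042 remainder 1
15042 ÷ 2 = 7521 remainder 0
7521 ÷ 2 = 3760 remainder 1
3760 ÷ 2 = 1880 remainder 0
1880 ÷ 2 = 940 remainder 0
940 ÷ 2 = 470 remainder 0
470 ÷ 2 = 235 remainder 0
235 ÷ 2 = 117 remainder 1
117 ÷ 2 = 58 remainder 1
58 ÷ 2 = 29 remainder 0
29 ÷ 2 = 14 remainder 1
14 ÷ 2 = 7 remainder 0
7 ÷ 2 = 3 remainder 1
3 ÷ 2 = 1 remainder 1
1 ÷ 2 = 0 remainder 1
Reading remainders bottom-up:
= 1110101100001010


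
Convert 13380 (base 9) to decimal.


Positional values (base 9):
  0 × 9^0 = 0 × 1 = 0
  8 × 9^1 = 8 × 9 = 72
  3 × 9^2 = 3 × 81 = 243
  3 × 9^3 = 3 × 729 = 2187
  1 × 9^4 = 1 × 6561 = 6561
Sum = 0 + 72 + 243 + 2187 + 6561
= 9063


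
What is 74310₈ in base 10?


Positional values:
Position 0: 0 × 8^0 = 0
Position 1: 1 × 8^1 = 8
Position 2: 3 × 8^2 = 192
Position 3: 4 × 8^3 = 2048
Position 4: 7 × 8^4 = 28672
Sum = 0 + 8 + 192 + 2048 + 28672
= 30920


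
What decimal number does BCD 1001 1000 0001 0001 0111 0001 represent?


Each 4-bit group → digit:
  1001 → 9
  1000 → 8
  0001 → 1
  0001 → 1
  0111 → 7
  0001 → 1
= 981171


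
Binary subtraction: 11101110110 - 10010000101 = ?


Align and subtract column by column (LSB to MSB, borrowing when needed):
  11101110110
- 10010000101
  -----------
  col 0: (0 - 0 borrow-in) - 1 → borrow from next column: (0+2) - 1 = 1, borrow out 1
  col 1: (1 - 1 borrow-in) - 0 → 0 - 0 = 0, borrow out 0
  col 2: (1 - 0 borrow-in) - 1 → 1 - 1 = 0, borrow out 0
  col 3: (0 - 0 borrow-in) - 0 → 0 - 0 = 0, borrow out 0
  col 4: (1 - 0 borrow-in) - 0 → 1 - 0 = 1, borrow out 0
  col 5: (1 - 0 borrow-in) - 0 → 1 - 0 = 1, borrow out 0
  col 6: (1 - 0 borrow-in) - 0 → 1 - 0 = 1, borrow out 0
  col 7: (0 - 0 borrow-in) - 1 → borrow from next column: (0+2) - 1 = 1, borrow out 1
  col 8: (1 - 1 borrow-in) - 0 → 0 - 0 = 0, borrow out 0
  col 9: (1 - 0 borrow-in) - 0 → 1 - 0 = 1, borrow out 0
  col 10: (1 - 0 borrow-in) - 1 → 1 - 1 = 0, borrow out 0
Reading bits MSB→LSB: 01011110001
Strip leading zeros: 1011110001
= 1011110001


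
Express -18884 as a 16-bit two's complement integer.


Original: 0100100111000100
Step 1 - Invert all bits: 1011011000111011
Step 2 - Add 1: 1011011000111011 + 1
= 1011011000111100 (represents -18884)


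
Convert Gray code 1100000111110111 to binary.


Gray code: 1100000111110111
MSB stays the same: 1
Each subsequent bit = prev_binary XOR current_gray:
  B[1] = 1 XOR 1 = 0
  B[2] = 0 XOR 0 = 0
  B[3] = 0 XOR 0 = 0
  B[4] = 0 XOR 0 = 0
  B[5] = 0 XOR 0 = 0
  B[6] = 0 XOR 0 = 0
  B[7] = 0 XOR 1 = 1
  B[8] = 1 XOR 1 = 0
  B[9] = 0 XOR 1 = 1
  B[10] = 1 XOR 1 = 0
  B[11] = 0 XOR 1 = 1
  B[12] = 1 XOR 0 = 1
  B[13] = 1 XOR 1 = 0
  B[14] = 0 XOR 1 = 1
  B[15] = 1 XOR 1 = 0
= 1000000101011010 (33114 decimal)


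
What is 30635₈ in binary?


Each octal digit → 3 binary bits:
  3 = 011
  0 = 000
  6 = 110
  3 = 011
  5 = 101
Concatenate: 011 000 110 011 101
= 011000110011101


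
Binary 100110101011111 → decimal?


Positional values:
Bit 0: 1 × 2^0 = 1
Bit 1: 1 × 2^1 = 2
Bit 2: 1 × 2^2 = 4
Bit 3: 1 × 2^3 = 8
Bit 4: 1 × 2^4 = 16
Bit 6: 1 × 2^6 = 64
Bit 8: 1 × 2^8 = 256
Bit 10: 1 × 2^10 = 1024
Bit 11: 1 × 2^11 = 2048
Bit 14: 1 × 2^14 = 16384
Sum = 1 + 2 + 4 + 8 + 16 + 64 + 256 + 1024 + 2048 + 16384
= 19807


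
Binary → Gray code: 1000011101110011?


Binary: 1000011101110011
Gray code: G = B XOR (B >> 1)
B >> 1 = 0100001110111001
1000011101110011 XOR 0100001110111001:
  1 XOR 0 = 1
  0 XOR 1 = 1
  0 XOR 0 = 0
  0 XOR 0 = 0
  0 XOR 0 = 0
  1 XOR 0 = 1
  1 XOR 1 = 0
  1 XOR 1 = 0
  0 XOR 1 = 1
  1 XOR 0 = 1
  1 XOR 1 = 0
  1 XOR 1 = 0
  0 XOR 1 = 1
  0 XOR 0 = 0
  1 XOR 0 = 1
  1 XOR 1 = 0
= 1100010011001010


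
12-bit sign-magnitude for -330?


Sign bit: 1 (negative)
Magnitude: 330 = 00101001010
= 100101001010


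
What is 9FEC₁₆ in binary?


Each hex digit → 4 binary bits:
  9 = 1001
  F = 1111
  E = 1110
  C = 1100
Concatenate: 1001 1111 1110 1100
= 1001111111101100


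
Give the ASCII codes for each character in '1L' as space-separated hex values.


String: '1L'  (2 characters)
Per-character ASCII lookup:
  '1': digits start at 48: '1' = 48 + 1 = 49 → 0x31
  'L': uppercase starts at 65: 'L' = 65 + 11 = 76 → 0x4C
= 0x31 0x4C


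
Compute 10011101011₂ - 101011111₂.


Align and subtract column by column (LSB to MSB, borrowing when needed):
  10011101011
- 00101011111
  -----------
  col 0: (1 - 0 borrow-in) - 1 → 1 - 1 = 0, borrow out 0
  col 1: (1 - 0 borrow-in) - 1 → 1 - 1 = 0, borrow out 0
  col 2: (0 - 0 borrow-in) - 1 → borrow from next column: (0+2) - 1 = 1, borrow out 1
  col 3: (1 - 1 borrow-in) - 1 → borrow from next column: (0+2) - 1 = 1, borrow out 1
  col 4: (0 - 1 borrow-in) - 1 → borrow from next column: (-1+2) - 1 = 0, borrow out 1
  col 5: (1 - 1 borrow-in) - 0 → 0 - 0 = 0, borrow out 0
  col 6: (1 - 0 borrow-in) - 1 → 1 - 1 = 0, borrow out 0
  col 7: (1 - 0 borrow-in) - 0 → 1 - 0 = 1, borrow out 0
  col 8: (0 - 0 borrow-in) - 1 → borrow from next column: (0+2) - 1 = 1, borrow out 1
  col 9: (0 - 1 borrow-in) - 0 → borrow from next column: (-1+2) - 0 = 1, borrow out 1
  col 10: (1 - 1 borrow-in) - 0 → 0 - 0 = 0, borrow out 0
Reading bits MSB→LSB: 01110001100
Strip leading zeros: 1110001100
= 1110001100


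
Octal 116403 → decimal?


Positional values:
Position 0: 3 × 8^0 = 3
Position 1: 0 × 8^1 = 0
Position 2: 4 × 8^2 = 256
Position 3: 6 × 8^3 = 3072
Position 4: 1 × 8^4 = 4096
Position 5: 1 × 8^5 = 32768
Sum = 3 + 0 + 256 + 3072 + 4096 + 32768
= 40195


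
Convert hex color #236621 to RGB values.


Hex: #236621
R = 23₁₆ = 35
G = 66₁₆ = 102
B = 21₁₆ = 33
= RGB(35, 102, 33)


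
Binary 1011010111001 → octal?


Group into 3-bit groups: 001011010111001
  001 = 1
  011 = 3
  010 = 2
  111 = 7
  001 = 1
= 0o13271


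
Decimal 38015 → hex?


Divide by 16 repeatedly:
38015 ÷ 16 = 2375 remainder 15 (F)
2375 ÷ 16 = 148 remainder 7 (7)
148 ÷ 16 = 9 remainder 4 (4)
9 ÷ 16 = 0 remainder 9 (9)
Reading remainders bottom-up:
= 0x947F


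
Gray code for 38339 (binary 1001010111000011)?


Binary: 1001010111000011
Gray code: G = B XOR (B >> 1)
B >> 1 = 0100101011100001
1001010111000011 XOR 0100101011100001:
  1 XOR 0 = 1
  0 XOR 1 = 1
  0 XOR 0 = 0
  1 XOR 0 = 1
  0 XOR 1 = 1
  1 XOR 0 = 1
  0 XOR 1 = 1
  1 XOR 0 = 1
  1 XOR 1 = 0
  1 XOR 1 = 0
  0 XOR 1 = 1
  0 XOR 0 = 0
  0 XOR 0 = 0
  0 XOR 0 = 0
  1 XOR 0 = 1
  1 XOR 1 = 0
= 1101111100100010


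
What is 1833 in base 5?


Divide by 5 repeatedly:
1833 ÷ 5 = 366 remainder 3
366 ÷ 5 = 73 remainder 1
73 ÷ 5 = 14 remainder 3
14 ÷ 5 = 2 remainder 4
2 ÷ 5 = 0 remainder 2
Reading remainders bottom-up:
= 24313


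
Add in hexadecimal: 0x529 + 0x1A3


Align and add column by column (LSB to MSB, each column mod 16 with carry):
  0529
+ 01A3
  ----
  col 0: 9(9) + 3(3) + 0 (carry in) = 12 → C(12), carry out 0
  col 1: 2(2) + A(10) + 0 (carry in) = 12 → C(12), carry out 0
  col 2: 5(5) + 1(1) + 0 (carry in) = 6 → 6(6), carry out 0
  col 3: 0(0) + 0(0) + 0 (carry in) = 0 → 0(0), carry out 0
Reading digits MSB→LSB: 06CC
Strip leading zeros: 6CC
= 0x6CC


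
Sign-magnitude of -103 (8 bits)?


Sign bit: 1 (negative)
Magnitude: 103 = 1100111
= 11100111


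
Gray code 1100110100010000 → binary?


Gray code: 1100110100010000
MSB stays the same: 1
Each subsequent bit = prev_binary XOR current_gray:
  B[1] = 1 XOR 1 = 0
  B[2] = 0 XOR 0 = 0
  B[3] = 0 XOR 0 = 0
  B[4] = 0 XOR 1 = 1
  B[5] = 1 XOR 1 = 0
  B[6] = 0 XOR 0 = 0
  B[7] = 0 XOR 1 = 1
  B[8] = 1 XOR 0 = 1
  B[9] = 1 XOR 0 = 1
  B[10] = 1 XOR 0 = 1
  B[11] = 1 XOR 1 = 0
  B[12] = 0 XOR 0 = 0
  B[13] = 0 XOR 0 = 0
  B[14] = 0 XOR 0 = 0
  B[15] = 0 XOR 0 = 0
= 1000100111100000 (35296 decimal)


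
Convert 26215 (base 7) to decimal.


Positional values (base 7):
  5 × 7^0 = 5 × 1 = 5
  1 × 7^1 = 1 × 7 = 7
  2 × 7^2 = 2 × 49 = 98
  6 × 7^3 = 6 × 343 = 2058
  2 × 7^4 = 2 × 2401 = 4802
Sum = 5 + 7 + 98 + 2058 + 4802
= 6970


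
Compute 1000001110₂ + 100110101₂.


Align and add column by column (LSB to MSB, carry propagating):
  01000001110
+ 00100110101
  -----------
  col 0: 0 + 1 + 0 (carry in) = 1 → bit 1, carry out 0
  col 1: 1 + 0 + 0 (carry in) = 1 → bit 1, carry out 0
  col 2: 1 + 1 + 0 (carry in) = 2 → bit 0, carry out 1
  col 3: 1 + 0 + 1 (carry in) = 2 → bit 0, carry out 1
  col 4: 0 + 1 + 1 (carry in) = 2 → bit 0, carry out 1
  col 5: 0 + 1 + 1 (carry in) = 2 → bit 0, carry out 1
  col 6: 0 + 0 + 1 (carry in) = 1 → bit 1, carry out 0
  col 7: 0 + 0 + 0 (carry in) = 0 → bit 0, carry out 0
  col 8: 0 + 1 + 0 (carry in) = 1 → bit 1, carry out 0
  col 9: 1 + 0 + 0 (carry in) = 1 → bit 1, carry out 0
  col 10: 0 + 0 + 0 (carry in) = 0 → bit 0, carry out 0
Reading bits MSB→LSB: 01101000011
Strip leading zeros: 1101000011
= 1101000011


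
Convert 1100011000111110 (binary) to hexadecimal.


Group into 4-bit nibbles: 1100011000111110
  1100 = C
  0110 = 6
  0011 = 3
  1110 = E
= 0xC63E


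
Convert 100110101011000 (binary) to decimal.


Positional values:
Bit 3: 1 × 2^3 = 8
Bit 4: 1 × 2^4 = 16
Bit 6: 1 × 2^6 = 64
Bit 8: 1 × 2^8 = 256
Bit 10: 1 × 2^10 = 1024
Bit 11: 1 × 2^11 = 2048
Bit 14: 1 × 2^14 = 16384
Sum = 8 + 16 + 64 + 256 + 1024 + 2048 + 16384
= 19800


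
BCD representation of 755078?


Each digit → 4-bit binary:
  7 → 0111
  5 → 0101
  5 → 0101
  0 → 0000
  7 → 0111
  8 → 1000
= 0111 0101 0101 0000 0111 1000


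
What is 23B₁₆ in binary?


Each hex digit → 4 binary bits:
  2 = 0010
  3 = 0011
  B = 1011
Concatenate: 0010 0011 1011
= 001000111011


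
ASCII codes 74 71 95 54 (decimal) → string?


Codes (decimal): 74 71 95 54
Per-code ASCII lookup:
  74  (range 65-90: uppercase, 74 - 65 = 9) → 'J'
  71  (range 65-90: uppercase, 71 - 65 = 6) → 'G'
  95  (special character) → '_'
  54  (range 48-57: digits, 54 - 48 = 6) → '6'
= 'JG_6'


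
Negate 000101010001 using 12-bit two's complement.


Original: 000101010001
Step 1 - Invert all bits: 111010101110
Step 2 - Add 1: 111010101110 + 1
= 111010101111 (represents -337)


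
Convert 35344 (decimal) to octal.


Divide by 8 repeatedly:
35344 ÷ 8 = 4418 remainder 0
4418 ÷ 8 = 552 remainder 2
552 ÷ 8 = 69 remainder 0
69 ÷ 8 = 8 remainder 5
8 ÷ 8 = 1 remainder 0
1 ÷ 8 = 0 remainder 1
Reading remainders bottom-up:
= 0o105020


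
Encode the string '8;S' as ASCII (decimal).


String: '8;S'  (3 characters)
Per-character ASCII lookup:
  '8': digits start at 48: '8' = 48 + 8 = 56
  ';': special character: ';' = 59
  'S': uppercase starts at 65: 'S' = 65 + 18 = 83
= 56 59 83


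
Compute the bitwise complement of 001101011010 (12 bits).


Original: 001101011010
Invert all bits:
  bit 0: 0 → 1
  bit 1: 0 → 1
  bit 2: 1 → 0
  bit 3: 1 → 0
  bit 4: 0 → 1
  bit 5: 1 → 0
  bit 6: 0 → 1
  bit 7: 1 → 0
  bit 8: 1 → 0
  bit 9: 0 → 1
  bit 10: 1 → 0
  bit 11: 0 → 1
= 110010100101


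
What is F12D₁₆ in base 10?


Positional values:
Position 0: D × 16^0 = 13 × 1 = 13
Position 1: 2 × 16^1 = 2 × 16 = 32
Position 2: 1 × 16^2 = 1 × 256 = 256
Position 3: F × 16^3 = 15 × 4096 = 61440
Sum = 13 + 32 + 256 + 61440
= 61741


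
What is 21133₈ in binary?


Each octal digit → 3 binary bits:
  2 = 010
  1 = 001
  1 = 001
  3 = 011
  3 = 011
Concatenate: 010 001 001 011 011
= 010001001011011


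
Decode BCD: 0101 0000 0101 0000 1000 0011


Each 4-bit group → digit:
  0101 → 5
  0000 → 0
  0101 → 5
  0000 → 0
  1000 → 8
  0011 → 3
= 505083


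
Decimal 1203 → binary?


Divide by 2 repeatedly:
1203 ÷ 2 = 601 remainder 1
601 ÷ 2 = 300 remainder 1
300 ÷ 2 = 150 remainder 0
150 ÷ 2 = 75 remainder 0
75 ÷ 2 = 37 remainder 1
37 ÷ 2 = 18 remainder 1
18 ÷ 2 = 9 remainder 0
9 ÷ 2 = 4 remainder 1
4 ÷ 2 = 2 remainder 0
2 ÷ 2 = 1 remainder 0
1 ÷ 2 = 0 remainder 1
Reading remainders bottom-up:
= 10010110011


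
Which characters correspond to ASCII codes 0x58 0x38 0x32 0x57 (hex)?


Codes (hex): 0x58 0x38 0x32 0x57
Per-code ASCII lookup:
  0x58 = 88  (range 65-90: uppercase, 88 - 65 = 23) → 'X'
  0x38 = 56  (range 48-57: digits, 56 - 48 = 8) → '8'
  0x32 = 50  (range 48-57: digits, 50 - 48 = 2) → '2'
  0x57 = 87  (range 65-90: uppercase, 87 - 65 = 22) → 'W'
= 'X82W'


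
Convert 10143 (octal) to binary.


Each octal digit → 3 binary bits:
  1 = 001
  0 = 000
  1 = 001
  4 = 100
  3 = 011
Concatenate: 001 000 001 100 011
= 001000001100011


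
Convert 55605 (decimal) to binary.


Divide by 2 repeatedly:
55605 ÷ 2 = 27802 remainder 1
27802 ÷ 2 = 13901 remainder 0
13901 ÷ 2 = 6950 remainder 1
6950 ÷ 2 = 3475 remainder 0
3475 ÷ 2 = 1737 remainder 1
1737 ÷ 2 = 868 remainder 1
868 ÷ 2 = 434 remainder 0
434 ÷ 2 = 217 remainder 0
217 ÷ 2 = 108 remainder 1
108 ÷ 2 = 54 remainder 0
54 ÷ 2 = 27 remainder 0
27 ÷ 2 = 13 remainder 1
13 ÷ 2 = 6 remainder 1
6 ÷ 2 = 3 remainder 0
3 ÷ 2 = 1 remainder 1
1 ÷ 2 = 0 remainder 1
Reading remainders bottom-up:
= 1101100100110101


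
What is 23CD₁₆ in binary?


Each hex digit → 4 binary bits:
  2 = 0010
  3 = 0011
  C = 1100
  D = 1101
Concatenate: 0010 0011 1100 1101
= 0010001111001101


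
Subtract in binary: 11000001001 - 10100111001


Align and subtract column by column (LSB to MSB, borrowing when needed):
  11000001001
- 10100111001
  -----------
  col 0: (1 - 0 borrow-in) - 1 → 1 - 1 = 0, borrow out 0
  col 1: (0 - 0 borrow-in) - 0 → 0 - 0 = 0, borrow out 0
  col 2: (0 - 0 borrow-in) - 0 → 0 - 0 = 0, borrow out 0
  col 3: (1 - 0 borrow-in) - 1 → 1 - 1 = 0, borrow out 0
  col 4: (0 - 0 borrow-in) - 1 → borrow from next column: (0+2) - 1 = 1, borrow out 1
  col 5: (0 - 1 borrow-in) - 1 → borrow from next column: (-1+2) - 1 = 0, borrow out 1
  col 6: (0 - 1 borrow-in) - 0 → borrow from next column: (-1+2) - 0 = 1, borrow out 1
  col 7: (0 - 1 borrow-in) - 0 → borrow from next column: (-1+2) - 0 = 1, borrow out 1
  col 8: (0 - 1 borrow-in) - 1 → borrow from next column: (-1+2) - 1 = 0, borrow out 1
  col 9: (1 - 1 borrow-in) - 0 → 0 - 0 = 0, borrow out 0
  col 10: (1 - 0 borrow-in) - 1 → 1 - 1 = 0, borrow out 0
Reading bits MSB→LSB: 00011010000
Strip leading zeros: 11010000
= 11010000


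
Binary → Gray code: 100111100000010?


Binary: 100111100000010
Gray code: G = B XOR (B >> 1)
B >> 1 = 010011110000001
100111100000010 XOR 010011110000001:
  1 XOR 0 = 1
  0 XOR 1 = 1
  0 XOR 0 = 0
  1 XOR 0 = 1
  1 XOR 1 = 0
  1 XOR 1 = 0
  1 XOR 1 = 0
  0 XOR 1 = 1
  0 XOR 0 = 0
  0 XOR 0 = 0
  0 XOR 0 = 0
  0 XOR 0 = 0
  0 XOR 0 = 0
  1 XOR 0 = 1
  0 XOR 1 = 1
= 110100010000011


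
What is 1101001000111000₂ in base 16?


Group into 4-bit nibbles: 1101001000111000
  1101 = D
  0010 = 2
  0011 = 3
  1000 = 8
= 0xD238


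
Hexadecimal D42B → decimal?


Positional values:
Position 0: B × 16^0 = 11 × 1 = 11
Position 1: 2 × 16^1 = 2 × 16 = 32
Position 2: 4 × 16^2 = 4 × 256 = 1024
Position 3: D × 16^3 = 13 × 4096 = 53248
Sum = 11 + 32 + 1024 + 53248
= 54315


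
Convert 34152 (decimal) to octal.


Divide by 8 repeatedly:
34152 ÷ 8 = 4269 remainder 0
4269 ÷ 8 = 533 remainder 5
533 ÷ 8 = 66 remainder 5
66 ÷ 8 = 8 remainder 2
8 ÷ 8 = 1 remainder 0
1 ÷ 8 = 0 remainder 1
Reading remainders bottom-up:
= 0o102550


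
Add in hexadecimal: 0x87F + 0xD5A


Align and add column by column (LSB to MSB, each column mod 16 with carry):
  087F
+ 0D5A
  ----
  col 0: F(15) + A(10) + 0 (carry in) = 25 → 9(9), carry out 1
  col 1: 7(7) + 5(5) + 1 (carry in) = 13 → D(13), carry out 0
  col 2: 8(8) + D(13) + 0 (carry in) = 21 → 5(5), carry out 1
  col 3: 0(0) + 0(0) + 1 (carry in) = 1 → 1(1), carry out 0
Reading digits MSB→LSB: 15D9
Strip leading zeros: 15D9
= 0x15D9


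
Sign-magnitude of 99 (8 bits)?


Sign bit: 0 (positive)
Magnitude: 99 = 1100011
= 01100011


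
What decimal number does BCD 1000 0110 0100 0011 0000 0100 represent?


Each 4-bit group → digit:
  1000 → 8
  0110 → 6
  0100 → 4
  0011 → 3
  0000 → 0
  0100 → 4
= 864304


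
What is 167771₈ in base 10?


Positional values:
Position 0: 1 × 8^0 = 1
Position 1: 7 × 8^1 = 56
Position 2: 7 × 8^2 = 448
Position 3: 7 × 8^3 = 3584
Position 4: 6 × 8^4 = 24576
Position 5: 1 × 8^5 = 32768
Sum = 1 + 56 + 448 + 3584 + 24576 + 32768
= 61433


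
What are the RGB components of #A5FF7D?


Hex: #A5FF7D
R = A5₁₆ = 165
G = FF₁₆ = 255
B = 7D₁₆ = 125
= RGB(165, 255, 125)


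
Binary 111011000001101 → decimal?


Positional values:
Bit 0: 1 × 2^0 = 1
Bit 2: 1 × 2^2 = 4
Bit 3: 1 × 2^3 = 8
Bit 9: 1 × 2^9 = 512
Bit 10: 1 × 2^10 = 1024
Bit 12: 1 × 2^12 = 4096
Bit 13: 1 × 2^13 = 8192
Bit 14: 1 × 2^14 = 16384
Sum = 1 + 4 + 8 + 512 + 1024 + 4096 + 8192 + 16384
= 30221


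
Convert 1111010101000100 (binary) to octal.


Group into 3-bit groups: 001111010101000100
  001 = 1
  111 = 7
  010 = 2
  101 = 5
  000 = 0
  100 = 4
= 0o172504


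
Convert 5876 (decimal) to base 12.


Divide by 12 repeatedly:
5876 ÷ 12 = 489 remainder 8
489 ÷ 12 = 40 remainder 9
40 ÷ 12 = 3 remainder 4
3 ÷ 12 = 0 remainder 3
Reading remainders bottom-up:
= 3498


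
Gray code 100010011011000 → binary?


Gray code: 100010011011000
MSB stays the same: 1
Each subsequent bit = prev_binary XOR current_gray:
  B[1] = 1 XOR 0 = 1
  B[2] = 1 XOR 0 = 1
  B[3] = 1 XOR 0 = 1
  B[4] = 1 XOR 1 = 0
  B[5] = 0 XOR 0 = 0
  B[6] = 0 XOR 0 = 0
  B[7] = 0 XOR 1 = 1
  B[8] = 1 XOR 1 = 0
  B[9] = 0 XOR 0 = 0
  B[10] = 0 XOR 1 = 1
  B[11] = 1 XOR 1 = 0
  B[12] = 0 XOR 0 = 0
  B[13] = 0 XOR 0 = 0
  B[14] = 0 XOR 0 = 0
= 111100010010000 (30864 decimal)


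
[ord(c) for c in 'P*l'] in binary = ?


String: 'P*l'  (3 characters)
Per-character ASCII lookup:
  'P': uppercase starts at 65: 'P' = 65 + 15 = 80 → 1010000
  '*': special character: '*' = 42 → 101010
  'l': lowercase starts at 97: 'l' = 97 + 11 = 108 → 1101100
= 1010000 101010 1101100


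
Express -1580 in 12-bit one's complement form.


Original: 011000101100
Invert all bits:
  bit 0: 0 → 1
  bit 1: 1 → 0
  bit 2: 1 → 0
  bit 3: 0 → 1
  bit 4: 0 → 1
  bit 5: 0 → 1
  bit 6: 1 → 0
  bit 7: 0 → 1
  bit 8: 1 → 0
  bit 9: 1 → 0
  bit 10: 0 → 1
  bit 11: 0 → 1
= 100111010011


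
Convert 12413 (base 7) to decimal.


Positional values (base 7):
  3 × 7^0 = 3 × 1 = 3
  1 × 7^1 = 1 × 7 = 7
  4 × 7^2 = 4 × 49 = 196
  2 × 7^3 = 2 × 343 = 686
  1 × 7^4 = 1 × 2401 = 2401
Sum = 3 + 7 + 196 + 686 + 2401
= 3293


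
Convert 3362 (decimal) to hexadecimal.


Divide by 16 repeatedly:
3362 ÷ 16 = 210 remainder 2 (2)
210 ÷ 16 = 13 remainder 2 (2)
13 ÷ 16 = 0 remainder 13 (D)
Reading remainders bottom-up:
= 0xD22


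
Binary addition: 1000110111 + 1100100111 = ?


Align and add column by column (LSB to MSB, carry propagating):
  01000110111
+ 01100100111
  -----------
  col 0: 1 + 1 + 0 (carry in) = 2 → bit 0, carry out 1
  col 1: 1 + 1 + 1 (carry in) = 3 → bit 1, carry out 1
  col 2: 1 + 1 + 1 (carry in) = 3 → bit 1, carry out 1
  col 3: 0 + 0 + 1 (carry in) = 1 → bit 1, carry out 0
  col 4: 1 + 0 + 0 (carry in) = 1 → bit 1, carry out 0
  col 5: 1 + 1 + 0 (carry in) = 2 → bit 0, carry out 1
  col 6: 0 + 0 + 1 (carry in) = 1 → bit 1, carry out 0
  col 7: 0 + 0 + 0 (carry in) = 0 → bit 0, carry out 0
  col 8: 0 + 1 + 0 (carry in) = 1 → bit 1, carry out 0
  col 9: 1 + 1 + 0 (carry in) = 2 → bit 0, carry out 1
  col 10: 0 + 0 + 1 (carry in) = 1 → bit 1, carry out 0
Reading bits MSB→LSB: 10101011110
Strip leading zeros: 10101011110
= 10101011110


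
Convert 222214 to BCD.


Each digit → 4-bit binary:
  2 → 0010
  2 → 0010
  2 → 0010
  2 → 0010
  1 → 0001
  4 → 0100
= 0010 0010 0010 0010 0001 0100


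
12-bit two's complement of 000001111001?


Original: 000001111001
Step 1 - Invert all bits: 111110000110
Step 2 - Add 1: 111110000110 + 1
= 111110000111 (represents -121)


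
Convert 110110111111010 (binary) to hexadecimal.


Group into 4-bit nibbles: 0110110111111010
  0110 = 6
  1101 = D
  1111 = F
  1010 = A
= 0x6DFA


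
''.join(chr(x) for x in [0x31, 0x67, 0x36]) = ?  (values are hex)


Codes (hex): 0x31 0x67 0x36
Per-code ASCII lookup:
  0x31 = 49  (range 48-57: digits, 49 - 48 = 1) → '1'
  0x67 = 103  (range 97-122: lowercase, 103 - 97 = 6) → 'g'
  0x36 = 54  (range 48-57: digits, 54 - 48 = 6) → '6'
= '1g6'
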